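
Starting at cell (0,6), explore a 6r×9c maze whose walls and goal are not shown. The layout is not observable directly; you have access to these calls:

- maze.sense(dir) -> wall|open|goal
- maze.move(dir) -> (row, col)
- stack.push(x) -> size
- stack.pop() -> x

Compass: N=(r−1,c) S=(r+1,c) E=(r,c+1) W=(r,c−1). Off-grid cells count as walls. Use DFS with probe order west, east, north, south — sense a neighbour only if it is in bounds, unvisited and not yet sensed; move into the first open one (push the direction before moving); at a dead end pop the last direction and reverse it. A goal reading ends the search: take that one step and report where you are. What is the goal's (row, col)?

Act: sense[dir: west]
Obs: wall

Act: sense[dir: east]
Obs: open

Act: push[x: east]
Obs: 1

Act: move[dir: east]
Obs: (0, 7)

Act: sense[dir: east]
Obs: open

Act: push[x: east]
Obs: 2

Act: move[dir: east]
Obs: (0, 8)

Act: sense[dir: south]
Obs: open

Act: push[x: south]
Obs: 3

Act: move[dir: south]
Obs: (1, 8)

Act: sense[dir: west]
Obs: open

Act: push[x: west]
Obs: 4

Act: move[dir: west]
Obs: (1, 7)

Act: sense[dir: west]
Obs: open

Act: push[x: west]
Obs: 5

Act: move[dir: west]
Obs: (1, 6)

Act: sense[dir: west]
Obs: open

Act: push[x: west]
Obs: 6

Act: move[dir: west]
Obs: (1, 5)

Act: sense[dir: west]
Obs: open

Act: push[x: west]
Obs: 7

Act: move[dir: west]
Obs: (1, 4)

Act: sense[dir: west]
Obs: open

Act: push[x: west]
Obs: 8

Act: move[dir: west]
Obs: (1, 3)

Act: sense[dir: west]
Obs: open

Act: push[x: west]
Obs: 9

Act: move[dir: west]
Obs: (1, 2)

Act: sense[dir: west]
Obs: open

Act: push[x: west]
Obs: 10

Act: move[dir: west]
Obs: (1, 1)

Act: sense[dir: west]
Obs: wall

Act: sense[dir: north]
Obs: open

Act: push[x: north]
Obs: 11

Act: move[dir: north]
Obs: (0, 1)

Act: sense[dir: west]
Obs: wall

Act: sense[dir: east]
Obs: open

Act: push[x: east]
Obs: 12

Act: move[dir: east]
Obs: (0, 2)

Act: sense[dir: east]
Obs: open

Act: push[x: east]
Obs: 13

Act: move[dir: east]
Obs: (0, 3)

Act: sense[dir: east]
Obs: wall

Act: pop[]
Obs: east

Act: move[dir: west]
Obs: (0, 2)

Act: pop[]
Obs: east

Act: move[dir: west]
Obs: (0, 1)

Act: pop[]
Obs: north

Act: move[dir: south]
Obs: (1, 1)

Act: sense[dir: south]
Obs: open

Act: push[x: south]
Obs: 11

Act: move[dir: south]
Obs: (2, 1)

Act: sense[dir: west]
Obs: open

Act: push[x: west]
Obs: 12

Act: move[dir: west]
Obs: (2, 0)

Act: sense[dir: south]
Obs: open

Act: push[x: south]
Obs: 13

Act: move[dir: south]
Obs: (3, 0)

Act: sense[dir: east]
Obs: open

Act: push[x: east]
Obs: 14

Act: move[dir: east]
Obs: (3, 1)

Act: sense[dir: east]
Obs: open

Act: push[x: east]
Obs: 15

Act: move[dir: east]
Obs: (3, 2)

Act: sense[dir: east]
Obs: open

Act: push[x: east]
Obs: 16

Act: move[dir: east]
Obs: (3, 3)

Act: sense[dir: east]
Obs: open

Act: push[x: east]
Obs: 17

Act: move[dir: east]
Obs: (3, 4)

Act: sense[dir: east]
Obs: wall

Act: sense[dir: north]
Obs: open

Act: push[x: north]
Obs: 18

Act: move[dir: north]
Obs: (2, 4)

Act: sense[dir: west]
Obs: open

Act: push[x: west]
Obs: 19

Act: move[dir: west]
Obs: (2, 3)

Act: sense[dir: west]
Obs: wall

Act: pop[]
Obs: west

Act: move[dir: east]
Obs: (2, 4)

Act: sense[dir: east]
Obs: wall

Act: pop[]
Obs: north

Act: move[dir: south]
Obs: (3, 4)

Act: sense[dir: south]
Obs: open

Act: push[x: south]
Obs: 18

Act: move[dir: south]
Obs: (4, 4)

Act: sense[dir: west]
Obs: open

Act: push[x: west]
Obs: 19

Act: move[dir: west]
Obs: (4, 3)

Act: sense[dir: west]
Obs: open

Act: push[x: west]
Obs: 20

Act: move[dir: west]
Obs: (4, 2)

Act: sense[dir: west]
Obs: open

Act: push[x: west]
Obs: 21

Act: move[dir: west]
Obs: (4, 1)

Act: sense[dir: west]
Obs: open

Act: push[x: west]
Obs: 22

Act: move[dir: west]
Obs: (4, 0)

Act: sense[dir: south]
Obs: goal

Act: move[dir: south]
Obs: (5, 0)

Answer: (5, 0)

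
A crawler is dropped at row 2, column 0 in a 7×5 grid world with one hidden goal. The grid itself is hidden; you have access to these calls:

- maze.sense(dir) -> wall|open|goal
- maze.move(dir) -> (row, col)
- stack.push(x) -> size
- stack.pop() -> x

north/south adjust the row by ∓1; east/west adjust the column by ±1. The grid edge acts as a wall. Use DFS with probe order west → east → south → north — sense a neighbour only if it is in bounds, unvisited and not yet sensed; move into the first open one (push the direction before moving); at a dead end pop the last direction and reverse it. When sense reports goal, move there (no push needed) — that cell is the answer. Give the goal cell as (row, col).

==> maze.sense(east)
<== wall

==> maze.sense(south)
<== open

==> stack.push(south)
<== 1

==> maze.move(south)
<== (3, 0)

==> maze.sense(east)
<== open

==> stack.push(east)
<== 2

==> maze.move(east)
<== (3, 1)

==> maze.sense(east)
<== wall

==> maze.sense(south)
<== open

==> stack.push(south)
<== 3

==> maze.move(south)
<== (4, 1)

==> maze.sense(west)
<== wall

==> maze.sense(east)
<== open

==> stack.push(east)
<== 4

==> maze.move(east)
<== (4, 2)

==> maze.sense(east)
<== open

==> stack.push(east)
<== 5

==> maze.move(east)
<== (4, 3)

==> maze.sense(east)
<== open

==> stack.push(east)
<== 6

==> maze.move(east)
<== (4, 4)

==> maze.sense(south)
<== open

==> stack.push(south)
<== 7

==> maze.move(south)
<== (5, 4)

==> maze.sense(west)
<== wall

==> maze.sense(south)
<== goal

==> maze.move(south)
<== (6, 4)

Answer: (6, 4)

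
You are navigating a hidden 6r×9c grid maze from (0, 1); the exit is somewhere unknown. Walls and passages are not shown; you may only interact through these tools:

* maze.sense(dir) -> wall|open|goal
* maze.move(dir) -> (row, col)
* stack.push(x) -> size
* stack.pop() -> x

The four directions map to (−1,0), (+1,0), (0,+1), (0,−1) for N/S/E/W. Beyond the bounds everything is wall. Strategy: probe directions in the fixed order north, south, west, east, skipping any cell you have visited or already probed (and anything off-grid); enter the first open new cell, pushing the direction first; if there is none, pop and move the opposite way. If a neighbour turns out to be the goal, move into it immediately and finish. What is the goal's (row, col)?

·→ sense(dir='south')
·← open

·→ push(x='south')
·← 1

·→ move(dir='south')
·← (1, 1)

·→ sense(dir='south')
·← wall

·→ sense(dir='west')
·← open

·→ push(x='west')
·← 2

·→ move(dir='west')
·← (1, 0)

·→ sense(dir='north')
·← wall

·→ sense(dir='south')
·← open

·→ push(x='south')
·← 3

·→ move(dir='south')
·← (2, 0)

·→ sense(dir='south')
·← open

·→ push(x='south')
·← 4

·→ move(dir='south')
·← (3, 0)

·→ sense(dir='south')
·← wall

·→ sense(dir='east')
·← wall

·→ pop()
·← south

·→ move(dir='north')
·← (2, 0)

·→ pop()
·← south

·→ move(dir='north')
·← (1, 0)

·→ pop()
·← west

·→ move(dir='east')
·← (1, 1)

·→ sense(dir='east')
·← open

·→ push(x='east')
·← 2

·→ move(dir='east')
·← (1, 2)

·→ sense(dir='north')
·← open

·→ push(x='north')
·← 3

·→ move(dir='north')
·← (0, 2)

·→ sense(dir='east')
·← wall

·→ pop()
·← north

·→ move(dir='south')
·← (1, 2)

·→ sense(dir='south')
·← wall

·→ sense(dir='east')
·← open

·→ push(x='east')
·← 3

·→ move(dir='east')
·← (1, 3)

·→ sense(dir='south')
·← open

·→ push(x='south')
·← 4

·→ move(dir='south')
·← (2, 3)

·→ sense(dir='south')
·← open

·→ push(x='south')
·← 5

·→ move(dir='south')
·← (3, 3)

·→ sense(dir='south')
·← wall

·→ sense(dir='west')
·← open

·→ push(x='west')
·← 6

·→ move(dir='west')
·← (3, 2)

·→ sense(dir='south')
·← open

·→ push(x='south')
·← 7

·→ move(dir='south')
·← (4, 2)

·→ sense(dir='south')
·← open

·→ push(x='south')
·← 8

·→ move(dir='south')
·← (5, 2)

·→ sense(dir='west')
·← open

·→ push(x='west')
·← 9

·→ move(dir='west')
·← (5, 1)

·→ sense(dir='north')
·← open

·→ push(x='north')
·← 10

·→ move(dir='north')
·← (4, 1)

·→ pop()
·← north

·→ move(dir='south')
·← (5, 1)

·→ sense(dir='west')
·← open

·→ push(x='west')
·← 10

·→ move(dir='west')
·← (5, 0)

·→ pop()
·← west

·→ move(dir='east')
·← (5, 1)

·→ pop()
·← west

·→ move(dir='east')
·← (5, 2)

·→ sense(dir='east')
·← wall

·→ pop()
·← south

·→ move(dir='north')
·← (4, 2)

·→ pop()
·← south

·→ move(dir='north')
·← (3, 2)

·→ pop()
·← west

·→ move(dir='east')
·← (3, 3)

·→ sense(dir='east')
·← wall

·→ pop()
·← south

·→ move(dir='north')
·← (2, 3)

·→ sense(dir='east')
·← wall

·→ pop()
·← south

·→ move(dir='north')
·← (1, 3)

·→ sense(dir='east')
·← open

·→ push(x='east')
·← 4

·→ move(dir='east')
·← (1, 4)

·→ sense(dir='north')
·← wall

·→ sense(dir='east')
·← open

·→ push(x='east')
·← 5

·→ move(dir='east')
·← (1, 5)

·→ sense(dir='north')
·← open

·→ push(x='north')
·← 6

·→ move(dir='north')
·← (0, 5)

·→ sense(dir='east')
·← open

·→ push(x='east')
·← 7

·→ move(dir='east')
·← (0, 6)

·→ sense(dir='south')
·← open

·→ push(x='south')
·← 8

·→ move(dir='south')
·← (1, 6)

·→ sense(dir='south')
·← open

·→ push(x='south')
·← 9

·→ move(dir='south')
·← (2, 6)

·→ sense(dir='south')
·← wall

·→ sense(dir='west')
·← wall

·→ sense(dir='east')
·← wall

·→ pop()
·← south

·→ move(dir='north')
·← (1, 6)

·→ sense(dir='east')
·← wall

·→ pop()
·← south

·→ move(dir='north')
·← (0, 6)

·→ sense(dir='east')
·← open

·→ push(x='east')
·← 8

·→ move(dir='east')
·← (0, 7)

·→ sense(dir='east')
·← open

·→ push(x='east')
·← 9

·→ move(dir='east')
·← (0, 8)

·→ sense(dir='south')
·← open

·→ push(x='south')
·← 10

·→ move(dir='south')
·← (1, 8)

·→ sense(dir='south')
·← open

·→ push(x='south')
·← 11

·→ move(dir='south')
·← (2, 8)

·→ sense(dir='south')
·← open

·→ push(x='south')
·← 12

·→ move(dir='south')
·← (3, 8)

·→ sense(dir='south')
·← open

·→ push(x='south')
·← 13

·→ move(dir='south')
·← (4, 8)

·→ sense(dir='south')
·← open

·→ push(x='south')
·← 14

·→ move(dir='south')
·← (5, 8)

·→ sense(dir='west')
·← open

·→ push(x='west')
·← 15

·→ move(dir='west')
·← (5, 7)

·→ sense(dir='north')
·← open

·→ push(x='north')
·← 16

·→ move(dir='north')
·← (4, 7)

·→ sense(dir='north')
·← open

·→ push(x='north')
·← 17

·→ move(dir='north')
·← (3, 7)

·→ pop()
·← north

·→ move(dir='south')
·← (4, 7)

·→ sense(dir='west')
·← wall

·→ pop()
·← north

·→ move(dir='south')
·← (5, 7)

·→ sense(dir='west')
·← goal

·→ move(dir='west')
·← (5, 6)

Answer: (5, 6)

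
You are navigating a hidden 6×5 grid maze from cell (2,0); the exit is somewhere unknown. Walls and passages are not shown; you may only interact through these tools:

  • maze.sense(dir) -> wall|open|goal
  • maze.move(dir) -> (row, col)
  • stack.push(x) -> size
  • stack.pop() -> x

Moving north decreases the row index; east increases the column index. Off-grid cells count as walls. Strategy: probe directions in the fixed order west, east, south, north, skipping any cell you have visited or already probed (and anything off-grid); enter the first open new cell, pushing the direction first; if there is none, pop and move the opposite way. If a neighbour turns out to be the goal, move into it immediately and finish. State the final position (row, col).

Step: maze.sense[dir=east]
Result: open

Step: stack.push[x=east]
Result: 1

Step: maze.move[dir=east]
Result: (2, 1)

Step: maze.sense[dir=east]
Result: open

Step: stack.push[x=east]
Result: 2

Step: maze.move[dir=east]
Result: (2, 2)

Step: maze.sense[dir=east]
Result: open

Step: stack.push[x=east]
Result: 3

Step: maze.move[dir=east]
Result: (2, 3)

Step: maze.sense[dir=east]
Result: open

Step: stack.push[x=east]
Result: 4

Step: maze.move[dir=east]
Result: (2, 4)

Step: maze.sense[dir=south]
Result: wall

Step: maze.sense[dir=north]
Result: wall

Step: stack.pop[]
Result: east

Step: maze.move[dir=west]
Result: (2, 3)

Step: maze.sense[dir=south]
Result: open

Step: stack.push[x=south]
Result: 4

Step: maze.move[dir=south]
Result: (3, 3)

Step: maze.sense[dir=west]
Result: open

Step: stack.push[x=west]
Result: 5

Step: maze.move[dir=west]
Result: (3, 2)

Step: maze.sense[dir=west]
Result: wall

Step: maze.sense[dir=south]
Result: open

Step: stack.push[x=south]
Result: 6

Step: maze.move[dir=south]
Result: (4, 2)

Step: maze.sense[dir=west]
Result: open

Step: stack.push[x=west]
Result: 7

Step: maze.move[dir=west]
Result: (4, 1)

Step: maze.sense[dir=west]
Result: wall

Step: maze.sense[dir=south]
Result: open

Step: stack.push[x=south]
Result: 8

Step: maze.move[dir=south]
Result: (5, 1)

Step: maze.sense[dir=west]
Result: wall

Step: maze.sense[dir=east]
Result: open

Step: stack.push[x=east]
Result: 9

Step: maze.move[dir=east]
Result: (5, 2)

Step: maze.sense[dir=east]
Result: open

Step: stack.push[x=east]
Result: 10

Step: maze.move[dir=east]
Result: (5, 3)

Step: maze.sense[dir=east]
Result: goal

Step: maze.move[dir=east]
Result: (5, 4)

Answer: (5, 4)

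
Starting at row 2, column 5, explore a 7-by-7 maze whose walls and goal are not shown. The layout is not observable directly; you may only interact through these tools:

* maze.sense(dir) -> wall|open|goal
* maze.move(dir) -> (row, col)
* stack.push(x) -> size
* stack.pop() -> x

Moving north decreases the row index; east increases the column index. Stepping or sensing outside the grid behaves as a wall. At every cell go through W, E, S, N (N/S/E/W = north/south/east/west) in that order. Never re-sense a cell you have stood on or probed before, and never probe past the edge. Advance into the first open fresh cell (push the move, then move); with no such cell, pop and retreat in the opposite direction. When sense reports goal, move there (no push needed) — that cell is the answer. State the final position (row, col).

Next I call maze.sense using dir: west, and observe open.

I run stack.push using x: west, which returns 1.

I call maze.move using dir: west, giving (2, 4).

Then maze.sense using dir: west, and see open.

I invoke stack.push using x: west, — result: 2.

Invoking maze.move using dir: west, : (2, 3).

I run maze.sense using dir: west, giving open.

Next I call stack.push using x: west, → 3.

Then maze.move using dir: west, yielding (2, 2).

Invoking maze.sense using dir: west, — result: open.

Then stack.push using x: west, which returns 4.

Next I call maze.move using dir: west, — result: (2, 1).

Next I call maze.sense using dir: west, — result: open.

I use stack.push using x: west, and see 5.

Invoking maze.move using dir: west, → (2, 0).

Now I run maze.sense using dir: south, which returns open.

I run stack.push using x: south, — result: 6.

I use maze.move using dir: south, : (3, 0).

Invoking maze.sense using dir: east, and get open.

Now I run stack.push using x: east, yielding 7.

I use maze.move using dir: east, yielding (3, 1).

I run maze.sense using dir: east, : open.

I invoke stack.push using x: east, : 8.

Next I call maze.move using dir: east, — result: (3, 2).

Calling maze.sense using dir: east, and see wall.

Using maze.sense using dir: south, which returns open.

Calling stack.push using x: south, yielding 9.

Now I run maze.move using dir: south, → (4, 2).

I run maze.sense using dir: west, : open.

Now I run stack.push using x: west, yielding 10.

I run maze.move using dir: west, : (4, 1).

I use maze.sense using dir: west, which returns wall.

I invoke maze.sense using dir: south, → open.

I invoke stack.push using x: south, — result: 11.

Invoking maze.move using dir: south, → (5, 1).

I run maze.sense using dir: west, : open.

Using stack.push using x: west, → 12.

Using maze.move using dir: west, yielding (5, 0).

I call maze.sense using dir: south, — result: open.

Then stack.push using x: south, — result: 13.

Now I run maze.move using dir: south, and get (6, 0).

Calling maze.sense using dir: east, giving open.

Next I call stack.push using x: east, → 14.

Using maze.move using dir: east, : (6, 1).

I invoke maze.sense using dir: east, → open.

I try stack.push using x: east, giving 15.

I run maze.move using dir: east, which returns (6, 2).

I use maze.sense using dir: east, and see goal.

I try maze.move using dir: east, yielding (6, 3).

Answer: (6, 3)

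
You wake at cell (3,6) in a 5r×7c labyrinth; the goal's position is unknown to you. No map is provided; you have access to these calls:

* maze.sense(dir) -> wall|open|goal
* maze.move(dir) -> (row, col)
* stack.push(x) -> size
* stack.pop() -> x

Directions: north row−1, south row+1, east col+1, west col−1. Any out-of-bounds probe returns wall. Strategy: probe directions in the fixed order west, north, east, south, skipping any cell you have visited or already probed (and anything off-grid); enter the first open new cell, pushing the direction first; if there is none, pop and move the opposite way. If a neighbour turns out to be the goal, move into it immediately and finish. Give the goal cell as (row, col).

// maze.sense(dir=west) ~> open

// stack.push(x=west) ~> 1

// maze.move(dir=west) ~> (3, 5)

// maze.sense(dir=west) ~> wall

// maze.sense(dir=north) ~> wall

// maze.sense(dir=south) ~> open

// stack.push(x=south) ~> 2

// maze.move(dir=south) ~> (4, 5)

// maze.sense(dir=west) ~> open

// stack.push(x=west) ~> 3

// maze.move(dir=west) ~> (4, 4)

// maze.sense(dir=west) ~> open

// stack.push(x=west) ~> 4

// maze.move(dir=west) ~> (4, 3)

// maze.sense(dir=west) ~> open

// stack.push(x=west) ~> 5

// maze.move(dir=west) ~> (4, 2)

// maze.sense(dir=west) ~> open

// stack.push(x=west) ~> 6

// maze.move(dir=west) ~> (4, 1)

// maze.sense(dir=west) ~> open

// stack.push(x=west) ~> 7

// maze.move(dir=west) ~> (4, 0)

// maze.sense(dir=north) ~> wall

// stack.pop() ~> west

// maze.move(dir=east) ~> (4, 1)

// maze.sense(dir=north) ~> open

// stack.push(x=north) ~> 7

// maze.move(dir=north) ~> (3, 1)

// maze.sense(dir=north) ~> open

// stack.push(x=north) ~> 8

// maze.move(dir=north) ~> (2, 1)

// maze.sense(dir=west) ~> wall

// maze.sense(dir=north) ~> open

// stack.push(x=north) ~> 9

// maze.move(dir=north) ~> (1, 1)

// maze.sense(dir=west) ~> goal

// maze.move(dir=west) ~> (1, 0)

Answer: (1, 0)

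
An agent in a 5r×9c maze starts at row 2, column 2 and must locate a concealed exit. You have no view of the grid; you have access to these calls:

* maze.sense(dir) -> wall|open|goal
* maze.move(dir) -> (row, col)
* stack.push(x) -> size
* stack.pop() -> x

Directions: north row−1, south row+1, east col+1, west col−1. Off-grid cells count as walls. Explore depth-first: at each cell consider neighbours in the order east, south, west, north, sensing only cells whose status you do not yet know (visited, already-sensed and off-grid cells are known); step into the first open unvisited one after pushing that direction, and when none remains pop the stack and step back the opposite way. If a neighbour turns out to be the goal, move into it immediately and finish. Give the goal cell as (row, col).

% maze.sense dir=east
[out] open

% stack.push x=east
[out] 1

% maze.move dir=east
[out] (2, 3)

% maze.sense dir=east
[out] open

% stack.push x=east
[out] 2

% maze.move dir=east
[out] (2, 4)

% maze.sense dir=east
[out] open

% stack.push x=east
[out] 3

% maze.move dir=east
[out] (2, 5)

% maze.sense dir=east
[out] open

% stack.push x=east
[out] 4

% maze.move dir=east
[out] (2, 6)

% maze.sense dir=east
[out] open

% stack.push x=east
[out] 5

% maze.move dir=east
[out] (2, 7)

% maze.sense dir=east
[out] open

% stack.push x=east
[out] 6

% maze.move dir=east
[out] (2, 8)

% maze.sense dir=south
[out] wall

% maze.sense dir=north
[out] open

% stack.push x=north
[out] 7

% maze.move dir=north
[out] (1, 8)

% maze.sense dir=west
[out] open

% stack.push x=west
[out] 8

% maze.move dir=west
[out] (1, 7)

% maze.sense dir=west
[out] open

% stack.push x=west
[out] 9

% maze.move dir=west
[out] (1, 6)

% maze.sense dir=west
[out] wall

% maze.sense dir=north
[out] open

% stack.push x=north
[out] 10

% maze.move dir=north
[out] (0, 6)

% maze.sense dir=east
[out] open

% stack.push x=east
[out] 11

% maze.move dir=east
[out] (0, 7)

% maze.sense dir=east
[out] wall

% stack.pop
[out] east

% maze.move dir=west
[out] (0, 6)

% maze.sense dir=west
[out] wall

% stack.pop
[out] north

% maze.move dir=south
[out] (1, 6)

% stack.pop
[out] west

% maze.move dir=east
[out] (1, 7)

% stack.pop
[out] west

% maze.move dir=east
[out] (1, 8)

% stack.pop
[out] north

% maze.move dir=south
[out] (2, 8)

% stack.pop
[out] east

% maze.move dir=west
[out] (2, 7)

% maze.sense dir=south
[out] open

% stack.push x=south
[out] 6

% maze.move dir=south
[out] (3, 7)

% maze.sense dir=south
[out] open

% stack.push x=south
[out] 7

% maze.move dir=south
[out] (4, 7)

% maze.sense dir=east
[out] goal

% maze.move dir=east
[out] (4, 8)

Answer: (4, 8)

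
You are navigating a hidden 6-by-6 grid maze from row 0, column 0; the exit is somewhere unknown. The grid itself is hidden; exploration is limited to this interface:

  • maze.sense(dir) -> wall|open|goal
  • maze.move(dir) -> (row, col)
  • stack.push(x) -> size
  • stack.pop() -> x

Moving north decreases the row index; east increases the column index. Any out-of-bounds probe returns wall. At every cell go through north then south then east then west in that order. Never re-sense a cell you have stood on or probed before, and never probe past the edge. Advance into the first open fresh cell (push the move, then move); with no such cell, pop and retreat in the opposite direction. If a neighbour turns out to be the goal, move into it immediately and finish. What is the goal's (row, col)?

# 1. sense(dir→south) => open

# 2. push(x→south) => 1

# 3. move(dir→south) => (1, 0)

# 4. sense(dir→south) => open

# 5. push(x→south) => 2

# 6. move(dir→south) => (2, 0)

# 7. sense(dir→south) => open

# 8. push(x→south) => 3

# 9. move(dir→south) => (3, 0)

# 10. sense(dir→south) => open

# 11. push(x→south) => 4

# 12. move(dir→south) => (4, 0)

# 13. sense(dir→south) => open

# 14. push(x→south) => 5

# 15. move(dir→south) => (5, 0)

# 16. sense(dir→east) => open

# 17. push(x→east) => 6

# 18. move(dir→east) => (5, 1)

# 19. sense(dir→north) => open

# 20. push(x→north) => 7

# 21. move(dir→north) => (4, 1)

# 22. sense(dir→north) => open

# 23. push(x→north) => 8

# 24. move(dir→north) => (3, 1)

# 25. sense(dir→north) => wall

# 26. sense(dir→east) => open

# 27. push(x→east) => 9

# 28. move(dir→east) => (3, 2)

# 29. sense(dir→north) => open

# 30. push(x→north) => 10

# 31. move(dir→north) => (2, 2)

# 32. sense(dir→north) => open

# 33. push(x→north) => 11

# 34. move(dir→north) => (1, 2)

# 35. sense(dir→north) => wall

# 36. sense(dir→east) => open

# 37. push(x→east) => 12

# 38. move(dir→east) => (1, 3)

# 39. sense(dir→north) => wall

# 40. sense(dir→south) => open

# 41. push(x→south) => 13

# 42. move(dir→south) => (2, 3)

# 43. sense(dir→south) => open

# 44. push(x→south) => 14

# 45. move(dir→south) => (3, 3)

# 46. sense(dir→south) => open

# 47. push(x→south) => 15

# 48. move(dir→south) => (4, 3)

# 49. sense(dir→south) => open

# 50. push(x→south) => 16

# 51. move(dir→south) => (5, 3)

# 52. sense(dir→east) => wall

# 53. sense(dir→west) => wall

# 54. pop() => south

# 55. move(dir→north) => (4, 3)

# 56. sense(dir→east) => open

# 57. push(x→east) => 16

# 58. move(dir→east) => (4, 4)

# 59. sense(dir→north) => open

# 60. push(x→north) => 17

# 61. move(dir→north) => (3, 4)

# 62. sense(dir→north) => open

# 63. push(x→north) => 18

# 64. move(dir→north) => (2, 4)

# 65. sense(dir→north) => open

# 66. push(x→north) => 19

# 67. move(dir→north) => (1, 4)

# 68. sense(dir→north) => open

# 69. push(x→north) => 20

# 70. move(dir→north) => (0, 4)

# 71. sense(dir→east) => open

# 72. push(x→east) => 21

# 73. move(dir→east) => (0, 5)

# 74. sense(dir→south) => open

# 75. push(x→south) => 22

# 76. move(dir→south) => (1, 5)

# 77. sense(dir→south) => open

# 78. push(x→south) => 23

# 79. move(dir→south) => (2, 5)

# 80. sense(dir→south) => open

# 81. push(x→south) => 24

# 82. move(dir→south) => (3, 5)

# 83. sense(dir→south) => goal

# 84. move(dir→south) => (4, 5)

Answer: (4, 5)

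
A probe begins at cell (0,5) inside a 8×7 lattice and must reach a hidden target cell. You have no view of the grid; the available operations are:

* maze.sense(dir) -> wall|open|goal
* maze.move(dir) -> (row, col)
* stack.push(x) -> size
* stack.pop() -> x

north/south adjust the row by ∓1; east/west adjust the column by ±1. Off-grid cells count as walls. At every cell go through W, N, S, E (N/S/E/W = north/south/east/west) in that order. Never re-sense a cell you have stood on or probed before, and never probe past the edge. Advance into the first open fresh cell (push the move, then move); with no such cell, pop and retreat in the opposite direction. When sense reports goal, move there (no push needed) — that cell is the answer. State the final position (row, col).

CALL maze.sense[dir→west]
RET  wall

CALL maze.sense[dir→south]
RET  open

CALL stack.push[x→south]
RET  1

CALL maze.move[dir→south]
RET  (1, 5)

CALL maze.sense[dir→west]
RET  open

CALL stack.push[x→west]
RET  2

CALL maze.move[dir→west]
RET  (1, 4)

CALL maze.sense[dir→west]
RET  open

CALL stack.push[x→west]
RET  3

CALL maze.move[dir→west]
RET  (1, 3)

CALL maze.sense[dir→west]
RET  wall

CALL maze.sense[dir→north]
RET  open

CALL stack.push[x→north]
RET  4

CALL maze.move[dir→north]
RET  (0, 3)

CALL maze.sense[dir→west]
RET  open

CALL stack.push[x→west]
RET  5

CALL maze.move[dir→west]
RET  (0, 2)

CALL maze.sense[dir→west]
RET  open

CALL stack.push[x→west]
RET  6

CALL maze.move[dir→west]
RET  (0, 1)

CALL maze.sense[dir→west]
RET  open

CALL stack.push[x→west]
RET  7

CALL maze.move[dir→west]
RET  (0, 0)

CALL maze.sense[dir→south]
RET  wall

CALL stack.pop[]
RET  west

CALL maze.move[dir→east]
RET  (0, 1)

CALL maze.sense[dir→south]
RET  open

CALL stack.push[x→south]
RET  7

CALL maze.move[dir→south]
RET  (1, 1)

CALL maze.sense[dir→south]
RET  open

CALL stack.push[x→south]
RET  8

CALL maze.move[dir→south]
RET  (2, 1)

CALL maze.sense[dir→west]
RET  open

CALL stack.push[x→west]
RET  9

CALL maze.move[dir→west]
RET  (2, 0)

CALL maze.sense[dir→south]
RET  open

CALL stack.push[x→south]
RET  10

CALL maze.move[dir→south]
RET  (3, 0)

CALL maze.sense[dir→south]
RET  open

CALL stack.push[x→south]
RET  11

CALL maze.move[dir→south]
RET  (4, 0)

CALL maze.sense[dir→south]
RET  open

CALL stack.push[x→south]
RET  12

CALL maze.move[dir→south]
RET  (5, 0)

CALL maze.sense[dir→south]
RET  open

CALL stack.push[x→south]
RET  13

CALL maze.move[dir→south]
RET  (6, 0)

CALL maze.sense[dir→south]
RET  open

CALL stack.push[x→south]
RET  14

CALL maze.move[dir→south]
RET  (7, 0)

CALL maze.sense[dir→east]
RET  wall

CALL stack.pop[]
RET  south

CALL maze.move[dir→north]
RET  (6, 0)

CALL maze.sense[dir→east]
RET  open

CALL stack.push[x→east]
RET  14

CALL maze.move[dir→east]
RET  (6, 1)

CALL maze.sense[dir→north]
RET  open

CALL stack.push[x→north]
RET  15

CALL maze.move[dir→north]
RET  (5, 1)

CALL maze.sense[dir→north]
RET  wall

CALL maze.sense[dir→east]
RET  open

CALL stack.push[x→east]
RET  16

CALL maze.move[dir→east]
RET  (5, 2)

CALL maze.sense[dir→north]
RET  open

CALL stack.push[x→north]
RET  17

CALL maze.move[dir→north]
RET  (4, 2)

CALL maze.sense[dir→north]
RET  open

CALL stack.push[x→north]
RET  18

CALL maze.move[dir→north]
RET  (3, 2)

CALL maze.sense[dir→west]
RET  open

CALL stack.push[x→west]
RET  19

CALL maze.move[dir→west]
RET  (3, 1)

CALL stack.pop[]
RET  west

CALL maze.move[dir→east]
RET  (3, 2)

CALL maze.sense[dir→north]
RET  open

CALL stack.push[x→north]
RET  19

CALL maze.move[dir→north]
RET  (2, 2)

CALL maze.sense[dir→east]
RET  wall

CALL stack.pop[]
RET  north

CALL maze.move[dir→south]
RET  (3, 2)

CALL maze.sense[dir→east]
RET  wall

CALL stack.pop[]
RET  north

CALL maze.move[dir→south]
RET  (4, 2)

CALL maze.sense[dir→east]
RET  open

CALL stack.push[x→east]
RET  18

CALL maze.move[dir→east]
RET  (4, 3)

CALL maze.sense[dir→south]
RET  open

CALL stack.push[x→south]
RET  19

CALL maze.move[dir→south]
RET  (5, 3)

CALL maze.sense[dir→south]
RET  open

CALL stack.push[x→south]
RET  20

CALL maze.move[dir→south]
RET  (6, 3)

CALL maze.sense[dir→west]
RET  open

CALL stack.push[x→west]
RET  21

CALL maze.move[dir→west]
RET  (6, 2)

CALL maze.sense[dir→south]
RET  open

CALL stack.push[x→south]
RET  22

CALL maze.move[dir→south]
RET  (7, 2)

CALL maze.sense[dir→east]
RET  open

CALL stack.push[x→east]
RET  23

CALL maze.move[dir→east]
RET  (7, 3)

CALL maze.sense[dir→east]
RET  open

CALL stack.push[x→east]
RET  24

CALL maze.move[dir→east]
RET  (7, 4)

CALL maze.sense[dir→north]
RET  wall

CALL maze.sense[dir→east]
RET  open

CALL stack.push[x→east]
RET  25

CALL maze.move[dir→east]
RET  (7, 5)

CALL maze.sense[dir→north]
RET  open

CALL stack.push[x→north]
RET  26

CALL maze.move[dir→north]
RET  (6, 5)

CALL maze.sense[dir→north]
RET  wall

CALL maze.sense[dir→east]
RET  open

CALL stack.push[x→east]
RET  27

CALL maze.move[dir→east]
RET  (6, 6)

CALL maze.sense[dir→north]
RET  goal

CALL maze.move[dir→north]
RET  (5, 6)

Answer: (5, 6)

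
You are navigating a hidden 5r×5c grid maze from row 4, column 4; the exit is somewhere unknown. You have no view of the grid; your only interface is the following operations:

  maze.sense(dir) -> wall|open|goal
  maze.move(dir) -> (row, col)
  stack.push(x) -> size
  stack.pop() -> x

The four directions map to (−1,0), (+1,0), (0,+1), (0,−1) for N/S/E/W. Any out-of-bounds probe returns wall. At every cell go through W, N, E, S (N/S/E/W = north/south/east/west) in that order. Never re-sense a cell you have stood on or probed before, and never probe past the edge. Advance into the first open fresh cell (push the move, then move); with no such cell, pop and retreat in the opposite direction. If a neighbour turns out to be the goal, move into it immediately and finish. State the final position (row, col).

Invoking sense passing dir→west, and get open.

I invoke push passing x→west, yielding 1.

I try move passing dir→west, → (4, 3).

Now I run sense passing dir→west, and get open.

Using push passing x→west, and get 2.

I invoke move passing dir→west, and get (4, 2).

I use sense passing dir→west, : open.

Then push passing x→west, and observe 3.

Then move passing dir→west, which returns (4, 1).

Invoking sense passing dir→west, and observe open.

I use push passing x→west, and see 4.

Calling move passing dir→west, and see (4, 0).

I run sense passing dir→north, and see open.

Invoking push passing x→north, and see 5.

I try move passing dir→north, — result: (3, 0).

I try sense passing dir→north, and observe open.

I invoke push passing x→north, — result: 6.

Calling move passing dir→north, : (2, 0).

I run sense passing dir→north, which returns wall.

I use sense passing dir→east, and get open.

Using push passing x→east, and get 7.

Now I run move passing dir→east, yielding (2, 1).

Using sense passing dir→north, → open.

I call push passing x→north, → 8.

I try move passing dir→north, giving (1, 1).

I call sense passing dir→north, which returns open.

I try push passing x→north, giving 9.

I invoke move passing dir→north, — result: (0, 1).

Now I run sense passing dir→west, and get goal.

Using move passing dir→west, → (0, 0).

Answer: (0, 0)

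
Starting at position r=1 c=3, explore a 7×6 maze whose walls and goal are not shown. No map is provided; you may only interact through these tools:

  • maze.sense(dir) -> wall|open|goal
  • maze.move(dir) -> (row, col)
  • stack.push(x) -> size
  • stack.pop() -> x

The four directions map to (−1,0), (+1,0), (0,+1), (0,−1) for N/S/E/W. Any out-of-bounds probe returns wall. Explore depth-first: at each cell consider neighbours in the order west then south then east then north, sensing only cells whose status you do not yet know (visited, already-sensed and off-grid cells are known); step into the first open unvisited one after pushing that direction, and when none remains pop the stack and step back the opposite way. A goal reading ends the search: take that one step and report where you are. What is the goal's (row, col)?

I use maze.sense using west, : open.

Using stack.push using west, — result: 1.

Invoking maze.move using west, and observe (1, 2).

Then maze.sense using west, and get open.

I try stack.push using west, : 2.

I try maze.move using west, and observe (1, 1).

Next I call maze.sense using west, : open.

Invoking stack.push using west, and see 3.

I invoke maze.move using west, : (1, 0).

I use maze.sense using south, and observe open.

Then stack.push using south, → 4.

Invoking maze.move using south, which returns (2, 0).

Then maze.sense using south, and see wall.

I try maze.sense using east, which returns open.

I use stack.push using east, which returns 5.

I run maze.move using east, yielding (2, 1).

Now I run maze.sense using south, : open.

Now I run stack.push using south, and get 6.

Using maze.move using south, which returns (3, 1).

Using maze.sense using south, and see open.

I use stack.push using south, and observe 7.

Then maze.move using south, and see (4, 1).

Calling maze.sense using west, and see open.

Invoking stack.push using west, → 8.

I run maze.move using west, which returns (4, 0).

I invoke maze.sense using south, : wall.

I invoke stack.pop, and see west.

I try maze.move using east, giving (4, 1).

Next I call maze.sense using south, : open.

I run stack.push using south, and observe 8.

Calling maze.move using south, : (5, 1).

I call maze.sense using south, and get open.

I try stack.push using south, and see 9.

Then maze.move using south, and get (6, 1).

I run maze.sense using west, which returns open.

Calling stack.push using west, → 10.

I invoke maze.move using west, yielding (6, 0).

I call stack.pop, yielding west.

I call maze.move using east, and get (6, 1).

Invoking maze.sense using east, → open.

I run stack.push using east, yielding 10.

Invoking maze.move using east, and get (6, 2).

I run maze.sense using east, and observe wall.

Next I call maze.sense using north, → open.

I try stack.push using north, : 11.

Then maze.move using north, and see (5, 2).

Calling maze.sense using east, giving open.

I try stack.push using east, — result: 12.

Invoking maze.move using east, → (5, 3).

I try maze.sense using east, yielding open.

I use stack.push using east, and get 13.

I call maze.move using east, and see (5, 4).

Then maze.sense using south, and get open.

I call stack.push using south, and see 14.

Now I run maze.move using south, → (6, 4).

I use maze.sense using east, giving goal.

Invoking maze.move using east, which returns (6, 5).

Answer: (6, 5)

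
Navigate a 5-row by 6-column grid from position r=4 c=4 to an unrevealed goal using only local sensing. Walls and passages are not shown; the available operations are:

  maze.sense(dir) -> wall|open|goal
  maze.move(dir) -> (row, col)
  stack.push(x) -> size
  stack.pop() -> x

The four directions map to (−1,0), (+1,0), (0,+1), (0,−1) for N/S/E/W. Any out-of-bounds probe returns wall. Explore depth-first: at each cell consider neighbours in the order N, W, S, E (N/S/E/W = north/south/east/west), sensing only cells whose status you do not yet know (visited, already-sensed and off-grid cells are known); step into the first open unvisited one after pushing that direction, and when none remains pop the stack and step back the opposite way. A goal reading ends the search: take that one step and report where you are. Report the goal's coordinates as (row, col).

I invoke maze.sense using dir→north, and observe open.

Now I run stack.push using x→north, giving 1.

Next I call maze.move using dir→north, giving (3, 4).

I invoke maze.sense using dir→north, : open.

Next I call stack.push using x→north, yielding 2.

I run maze.move using dir→north, which returns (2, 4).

Invoking maze.sense using dir→north, — result: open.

Then stack.push using x→north, : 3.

Calling maze.move using dir→north, yielding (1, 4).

I use maze.sense using dir→north, — result: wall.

Calling maze.sense using dir→west, which returns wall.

I invoke maze.sense using dir→east, → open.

I invoke stack.push using x→east, and see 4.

I call maze.move using dir→east, which returns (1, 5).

I call maze.sense using dir→north, giving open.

I call stack.push using x→north, : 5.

I call maze.move using dir→north, — result: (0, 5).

I use stack.pop(), yielding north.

I run maze.move using dir→south, and observe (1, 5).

I invoke maze.sense using dir→south, giving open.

Using stack.push using x→south, — result: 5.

Calling maze.move using dir→south, giving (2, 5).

I use maze.sense using dir→south, which returns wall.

Then stack.pop(), giving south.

I try maze.move using dir→north, — result: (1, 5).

Invoking stack.pop(), : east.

I run maze.move using dir→west, giving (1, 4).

Then stack.pop(), and get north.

I call maze.move using dir→south, giving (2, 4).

Then maze.sense using dir→west, — result: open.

Using stack.push using x→west, giving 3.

Next I call maze.move using dir→west, and observe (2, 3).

I call maze.sense using dir→west, → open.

I use stack.push using x→west, which returns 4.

Calling maze.move using dir→west, and observe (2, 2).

I use maze.sense using dir→north, — result: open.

Invoking stack.push using x→north, → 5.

Then maze.move using dir→north, yielding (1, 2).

Next I call maze.sense using dir→north, : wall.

I run maze.sense using dir→west, giving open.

Next I call stack.push using x→west, and observe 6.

I invoke maze.move using dir→west, and see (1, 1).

Invoking maze.sense using dir→north, : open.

Calling stack.push using x→north, and get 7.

Using maze.move using dir→north, and get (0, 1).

I use maze.sense using dir→west, which returns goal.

I call maze.move using dir→west, and observe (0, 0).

Answer: (0, 0)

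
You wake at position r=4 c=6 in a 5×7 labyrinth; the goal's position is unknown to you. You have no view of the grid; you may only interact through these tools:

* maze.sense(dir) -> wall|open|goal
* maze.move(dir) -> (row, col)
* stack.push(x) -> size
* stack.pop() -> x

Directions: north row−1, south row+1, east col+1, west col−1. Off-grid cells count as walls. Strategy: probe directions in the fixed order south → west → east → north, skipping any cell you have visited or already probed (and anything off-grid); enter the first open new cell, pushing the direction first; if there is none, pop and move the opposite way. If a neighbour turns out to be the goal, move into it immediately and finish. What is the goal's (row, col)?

# maze.sense(dir→west) ~> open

# stack.push(x→west) ~> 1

# maze.move(dir→west) ~> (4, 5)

# maze.sense(dir→west) ~> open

# stack.push(x→west) ~> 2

# maze.move(dir→west) ~> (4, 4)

# maze.sense(dir→west) ~> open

# stack.push(x→west) ~> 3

# maze.move(dir→west) ~> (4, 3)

# maze.sense(dir→west) ~> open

# stack.push(x→west) ~> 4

# maze.move(dir→west) ~> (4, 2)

# maze.sense(dir→west) ~> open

# stack.push(x→west) ~> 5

# maze.move(dir→west) ~> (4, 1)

# maze.sense(dir→west) ~> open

# stack.push(x→west) ~> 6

# maze.move(dir→west) ~> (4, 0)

# maze.sense(dir→north) ~> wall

# stack.pop() ~> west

# maze.move(dir→east) ~> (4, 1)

# maze.sense(dir→north) ~> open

# stack.push(x→north) ~> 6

# maze.move(dir→north) ~> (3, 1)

# maze.sense(dir→east) ~> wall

# maze.sense(dir→north) ~> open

# stack.push(x→north) ~> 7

# maze.move(dir→north) ~> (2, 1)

# maze.sense(dir→west) ~> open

# stack.push(x→west) ~> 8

# maze.move(dir→west) ~> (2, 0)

# maze.sense(dir→north) ~> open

# stack.push(x→north) ~> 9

# maze.move(dir→north) ~> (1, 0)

# maze.sense(dir→east) ~> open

# stack.push(x→east) ~> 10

# maze.move(dir→east) ~> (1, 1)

# maze.sense(dir→east) ~> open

# stack.push(x→east) ~> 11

# maze.move(dir→east) ~> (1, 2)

# maze.sense(dir→south) ~> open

# stack.push(x→south) ~> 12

# maze.move(dir→south) ~> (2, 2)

# maze.sense(dir→east) ~> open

# stack.push(x→east) ~> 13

# maze.move(dir→east) ~> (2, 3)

# maze.sense(dir→south) ~> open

# stack.push(x→south) ~> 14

# maze.move(dir→south) ~> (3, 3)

# maze.sense(dir→east) ~> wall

# stack.pop() ~> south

# maze.move(dir→north) ~> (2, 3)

# maze.sense(dir→east) ~> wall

# maze.sense(dir→north) ~> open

# stack.push(x→north) ~> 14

# maze.move(dir→north) ~> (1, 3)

# maze.sense(dir→east) ~> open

# stack.push(x→east) ~> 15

# maze.move(dir→east) ~> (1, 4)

# maze.sense(dir→east) ~> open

# stack.push(x→east) ~> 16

# maze.move(dir→east) ~> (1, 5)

# maze.sense(dir→south) ~> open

# stack.push(x→south) ~> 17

# maze.move(dir→south) ~> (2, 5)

# maze.sense(dir→south) ~> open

# stack.push(x→south) ~> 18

# maze.move(dir→south) ~> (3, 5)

# maze.sense(dir→east) ~> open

# stack.push(x→east) ~> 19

# maze.move(dir→east) ~> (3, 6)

# maze.sense(dir→north) ~> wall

# stack.pop() ~> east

# maze.move(dir→west) ~> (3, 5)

# stack.pop() ~> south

# maze.move(dir→north) ~> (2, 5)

# stack.pop() ~> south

# maze.move(dir→north) ~> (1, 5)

# maze.sense(dir→east) ~> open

# stack.push(x→east) ~> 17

# maze.move(dir→east) ~> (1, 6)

# maze.sense(dir→north) ~> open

# stack.push(x→north) ~> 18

# maze.move(dir→north) ~> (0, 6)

# maze.sense(dir→west) ~> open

# stack.push(x→west) ~> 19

# maze.move(dir→west) ~> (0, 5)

# maze.sense(dir→west) ~> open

# stack.push(x→west) ~> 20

# maze.move(dir→west) ~> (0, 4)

# maze.sense(dir→west) ~> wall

# stack.pop() ~> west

# maze.move(dir→east) ~> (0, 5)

# stack.pop() ~> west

# maze.move(dir→east) ~> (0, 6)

# stack.pop() ~> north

# maze.move(dir→south) ~> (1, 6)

# stack.pop() ~> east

# maze.move(dir→west) ~> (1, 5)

# stack.pop() ~> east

# maze.move(dir→west) ~> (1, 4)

# stack.pop() ~> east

# maze.move(dir→west) ~> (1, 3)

# stack.pop() ~> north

# maze.move(dir→south) ~> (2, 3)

# stack.pop() ~> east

# maze.move(dir→west) ~> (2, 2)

# stack.pop() ~> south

# maze.move(dir→north) ~> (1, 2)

# maze.sense(dir→north) ~> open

# stack.push(x→north) ~> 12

# maze.move(dir→north) ~> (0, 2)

# maze.sense(dir→west) ~> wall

# stack.pop() ~> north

# maze.move(dir→south) ~> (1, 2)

# stack.pop() ~> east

# maze.move(dir→west) ~> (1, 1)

# stack.pop() ~> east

# maze.move(dir→west) ~> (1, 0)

# maze.sense(dir→north) ~> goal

# maze.move(dir→north) ~> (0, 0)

Answer: (0, 0)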